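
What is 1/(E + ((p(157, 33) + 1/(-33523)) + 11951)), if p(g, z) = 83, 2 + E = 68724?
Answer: 33523/2707183387 ≈ 1.2383e-5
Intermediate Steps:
E = 68722 (E = -2 + 68724 = 68722)
1/(E + ((p(157, 33) + 1/(-33523)) + 11951)) = 1/(68722 + ((83 + 1/(-33523)) + 11951)) = 1/(68722 + ((83 - 1/33523) + 11951)) = 1/(68722 + (2782408/33523 + 11951)) = 1/(68722 + 403415781/33523) = 1/(2707183387/33523) = 33523/2707183387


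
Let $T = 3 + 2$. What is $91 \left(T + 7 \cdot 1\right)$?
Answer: $1092$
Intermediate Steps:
$T = 5$
$91 \left(T + 7 \cdot 1\right) = 91 \left(5 + 7 \cdot 1\right) = 91 \left(5 + 7\right) = 91 \cdot 12 = 1092$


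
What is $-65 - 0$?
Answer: $-65$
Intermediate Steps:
$-65 - 0 = -65 + 0 = -65$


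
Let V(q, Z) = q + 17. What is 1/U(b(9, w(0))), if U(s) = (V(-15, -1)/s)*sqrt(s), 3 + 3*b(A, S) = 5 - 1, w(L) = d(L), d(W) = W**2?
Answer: sqrt(3)/6 ≈ 0.28868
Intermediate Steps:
V(q, Z) = 17 + q
w(L) = L**2
b(A, S) = 1/3 (b(A, S) = -1 + (5 - 1)/3 = -1 + (1/3)*4 = -1 + 4/3 = 1/3)
U(s) = 2/sqrt(s) (U(s) = ((17 - 15)/s)*sqrt(s) = (2/s)*sqrt(s) = 2/sqrt(s))
1/U(b(9, w(0))) = 1/(2/1/sqrt(3)) = 1/(2*sqrt(3)) = sqrt(3)/6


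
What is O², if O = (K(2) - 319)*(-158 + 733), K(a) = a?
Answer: 33224175625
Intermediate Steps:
O = -182275 (O = (2 - 319)*(-158 + 733) = -317*575 = -182275)
O² = (-182275)² = 33224175625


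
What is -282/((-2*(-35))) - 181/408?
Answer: -63863/14280 ≈ -4.4722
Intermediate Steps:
-282/((-2*(-35))) - 181/408 = -282/70 - 181*1/408 = -282*1/70 - 181/408 = -141/35 - 181/408 = -63863/14280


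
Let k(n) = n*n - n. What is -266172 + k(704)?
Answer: 228740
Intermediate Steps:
k(n) = n**2 - n
-266172 + k(704) = -266172 + 704*(-1 + 704) = -266172 + 704*703 = -266172 + 494912 = 228740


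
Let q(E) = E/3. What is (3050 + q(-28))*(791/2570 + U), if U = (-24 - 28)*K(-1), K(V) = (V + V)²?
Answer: -811506803/1285 ≈ -6.3152e+5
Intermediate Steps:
K(V) = 4*V² (K(V) = (2*V)² = 4*V²)
q(E) = E/3 (q(E) = E*(⅓) = E/3)
U = -208 (U = (-24 - 28)*(4*(-1)²) = -208 ≈ -208.00)
(3050 + q(-28))*(791/2570 + U) = (3050 + (⅓)*(-28))*(791/2570 - 208) = (3050 - 28/3)*(791*(1/2570) - 208) = 9122*(791/2570 - 208)/3 = (9122/3)*(-533769/2570) = -811506803/1285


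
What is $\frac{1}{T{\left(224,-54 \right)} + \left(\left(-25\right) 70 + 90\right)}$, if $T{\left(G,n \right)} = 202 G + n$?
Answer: $\frac{1}{43534} \approx 2.2971 \cdot 10^{-5}$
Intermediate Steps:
$T{\left(G,n \right)} = n + 202 G$
$\frac{1}{T{\left(224,-54 \right)} + \left(\left(-25\right) 70 + 90\right)} = \frac{1}{\left(-54 + 202 \cdot 224\right) + \left(\left(-25\right) 70 + 90\right)} = \frac{1}{\left(-54 + 45248\right) + \left(-1750 + 90\right)} = \frac{1}{45194 - 1660} = \frac{1}{43534}$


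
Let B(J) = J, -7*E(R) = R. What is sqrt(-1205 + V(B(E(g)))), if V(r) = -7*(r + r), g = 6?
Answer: I*sqrt(1193) ≈ 34.54*I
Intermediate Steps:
E(R) = -R/7
V(r) = -14*r
sqrt(-1205 + V(B(E(g)))) = sqrt(-1205 - (-2)*6) = sqrt(-1205 - 14*(-6/7)) = sqrt(-1205 + 12) = sqrt(-1193) = I*sqrt(1193)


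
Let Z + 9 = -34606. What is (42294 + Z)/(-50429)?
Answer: -7679/50429 ≈ -0.15227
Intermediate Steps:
Z = -34615 (Z = -9 - 34606 = -34615)
(42294 + Z)/(-50429) = (42294 - 34615)/(-50429) = 7679*(-1/50429) = -7679/50429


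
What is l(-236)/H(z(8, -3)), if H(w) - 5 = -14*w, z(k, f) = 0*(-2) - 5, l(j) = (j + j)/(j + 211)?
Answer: 472/1875 ≈ 0.25173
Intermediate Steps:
l(j) = 2*j/(211 + j) (l(j) = (2*j)/(211 + j) = 2*j/(211 + j))
z(k, f) = -5 (z(k, f) = 0 - 5 = -5)
H(w) = 5 - 14*w
l(-236)/H(z(8, -3)) = (2*(-236)/(211 - 236))/(5 - 14*(-5)) = (2*(-236)/(-25))/(5 + 70) = (2*(-236)*(-1/25))/75 = (472/25)*(1/75) = 472/1875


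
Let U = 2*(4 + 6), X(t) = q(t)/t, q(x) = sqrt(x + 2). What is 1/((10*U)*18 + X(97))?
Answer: 3763600/13548959989 - 97*sqrt(11)/40646879967 ≈ 0.00027777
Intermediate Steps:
q(x) = sqrt(2 + x)
X(t) = sqrt(2 + t)/t
U = 20 (U = 2*10 = 20)
1/((10*U)*18 + X(97)) = 1/((10*20)*18 + sqrt(2 + 97)/97) = 1/(200*18 + sqrt(99)/97) = 1/(3600 + (3*sqrt(11))/97) = 1/(3600 + 3*sqrt(11)/97)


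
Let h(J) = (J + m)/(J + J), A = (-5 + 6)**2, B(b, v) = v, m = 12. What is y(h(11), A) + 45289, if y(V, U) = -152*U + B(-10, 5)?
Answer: 45142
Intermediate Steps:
A = 1 (A = 1**2 = 1)
h(J) = (12 + J)/(2*J) (h(J) = (J + 12)/(J + J) = (12 + J)/((2*J)) = (12 + J)*(1/(2*J)) = (12 + J)/(2*J))
y(V, U) = 5 - 152*U (y(V, U) = -152*U + 5 = 5 - 152*U)
y(h(11), A) + 45289 = (5 - 152*1) + 45289 = (5 - 152) + 45289 = -147 + 45289 = 45142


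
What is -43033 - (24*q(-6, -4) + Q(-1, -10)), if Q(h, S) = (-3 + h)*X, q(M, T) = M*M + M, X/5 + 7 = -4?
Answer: -43973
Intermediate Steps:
X = -55 (X = -35 + 5*(-4) = -35 - 20 = -55)
q(M, T) = M + M² (q(M, T) = M² + M = M + M²)
Q(h, S) = 165 - 55*h (Q(h, S) = (-3 + h)*(-55) = 165 - 55*h)
-43033 - (24*q(-6, -4) + Q(-1, -10)) = -43033 - (24*(-6*(1 - 6)) + (165 - 55*(-1))) = -43033 - (24*(-6*(-5)) + (165 + 55)) = -43033 - (24*30 + 220) = -43033 - (720 + 220) = -43033 - 1*940 = -43033 - 940 = -43973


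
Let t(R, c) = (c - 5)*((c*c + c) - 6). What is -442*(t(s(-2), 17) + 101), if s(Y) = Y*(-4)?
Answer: -1635842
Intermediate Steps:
s(Y) = -4*Y
t(R, c) = (-5 + c)*(-6 + c + c**2) (t(R, c) = (-5 + c)*((c**2 + c) - 6) = (-5 + c)*((c + c**2) - 6) = (-5 + c)*(-6 + c + c**2))
-442*(t(s(-2), 17) + 101) = -442*((30 + 17**3 - 11*17 - 4*17**2) + 101) = -442*((30 + 4913 - 187 - 4*289) + 101) = -442*((30 + 4913 - 187 - 1156) + 101) = -442*(3600 + 101) = -442*3701 = -1635842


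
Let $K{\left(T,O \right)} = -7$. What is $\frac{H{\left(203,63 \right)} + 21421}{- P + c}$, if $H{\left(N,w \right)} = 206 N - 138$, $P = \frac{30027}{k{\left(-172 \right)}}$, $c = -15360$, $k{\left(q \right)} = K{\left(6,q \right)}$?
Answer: $- \frac{441707}{77493} \approx -5.7$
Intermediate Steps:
$k{\left(q \right)} = -7$
$P = - \frac{30027}{7}$ ($P = \frac{30027}{-7} = 30027 \left(- \frac{1}{7}\right) = - \frac{30027}{7} \approx -4289.6$)
$H{\left(N,w \right)} = -138 + 206 N$
$\frac{H{\left(203,63 \right)} + 21421}{- P + c} = \frac{\left(-138 + 206 \cdot 203\right) + 21421}{\left(-1\right) \left(- \frac{30027}{7}\right) - 15360} = \frac{\left(-138 + 41818\right) + 21421}{\frac{30027}{7} - 15360} = \frac{41680 + 21421}{- \frac{77493}{7}} = 63101 \left(- \frac{7}{77493}\right) = - \frac{441707}{77493}$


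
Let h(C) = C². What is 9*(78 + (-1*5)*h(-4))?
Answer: -18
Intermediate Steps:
9*(78 + (-1*5)*h(-4)) = 9*(78 - 1*5*(-4)²) = 9*(78 - 5*16) = 9*(78 - 80) = 9*(-2) = -18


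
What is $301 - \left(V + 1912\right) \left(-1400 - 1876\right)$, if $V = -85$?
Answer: $5985553$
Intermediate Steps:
$301 - \left(V + 1912\right) \left(-1400 - 1876\right) = 301 - \left(-85 + 1912\right) \left(-1400 - 1876\right) = 301 - 1827 \left(-3276\right) = 301 - -5985252 = 301 + 5985252 = 5985553$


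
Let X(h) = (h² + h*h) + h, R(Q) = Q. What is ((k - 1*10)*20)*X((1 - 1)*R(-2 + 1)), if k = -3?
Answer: 0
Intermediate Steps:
X(h) = h + 2*h² (X(h) = (h² + h²) + h = 2*h² + h = h + 2*h²)
((k - 1*10)*20)*X((1 - 1)*R(-2 + 1)) = ((-3 - 1*10)*20)*(((1 - 1)*(-2 + 1))*(1 + 2*((1 - 1)*(-2 + 1)))) = ((-3 - 10)*20)*((0*(-1))*(1 + 2*(0*(-1)))) = (-13*20)*(0*(1 + 2*0)) = -0*(1 + 0) = -0 = -260*0 = 0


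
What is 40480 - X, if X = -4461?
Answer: 44941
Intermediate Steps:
40480 - X = 40480 - 1*(-4461) = 40480 + 4461 = 44941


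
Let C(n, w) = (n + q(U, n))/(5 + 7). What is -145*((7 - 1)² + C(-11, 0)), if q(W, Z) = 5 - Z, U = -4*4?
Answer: -63365/12 ≈ -5280.4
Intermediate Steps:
U = -16
C(n, w) = 5/12 (C(n, w) = (n + (5 - n))/(5 + 7) = 5/12)
-145*((7 - 1)² + C(-11, 0)) = -145*((7 - 1)² + 5/12) = -145*(6² + 5/12) = -145*(36 + 5/12) = -145*437/12 = -63365/12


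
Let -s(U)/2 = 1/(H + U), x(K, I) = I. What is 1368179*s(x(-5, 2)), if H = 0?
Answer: -1368179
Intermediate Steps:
s(U) = -2/U (s(U) = -2/(0 + U) = -2/U)
1368179*s(x(-5, 2)) = 1368179*(-2/2) = 1368179*(-2*½) = 1368179*(-1) = -1368179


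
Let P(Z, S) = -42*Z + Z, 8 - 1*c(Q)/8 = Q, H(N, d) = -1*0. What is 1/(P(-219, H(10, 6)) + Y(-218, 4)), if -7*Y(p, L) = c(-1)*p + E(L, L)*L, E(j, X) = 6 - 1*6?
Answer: 7/78549 ≈ 8.9116e-5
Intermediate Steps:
H(N, d) = 0
c(Q) = 64 - 8*Q
P(Z, S) = -41*Z
E(j, X) = 0 (E(j, X) = 6 - 6 = 0)
Y(p, L) = -72*p/7 (Y(p, L) = -((64 - 8*(-1))*p + 0*L)/7 = -((64 + 8)*p + 0)/7 = -(72*p + 0)/7 = -72*p/7)
1/(P(-219, H(10, 6)) + Y(-218, 4)) = 1/(-41*(-219) - 72/7*(-218)) = 1/(8979 + 15696/7) = 1/(78549/7) = 7/78549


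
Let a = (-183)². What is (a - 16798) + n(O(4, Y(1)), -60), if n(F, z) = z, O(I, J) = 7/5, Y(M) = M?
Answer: 16631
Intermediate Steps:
a = 33489
O(I, J) = 7/5 (O(I, J) = 7*(⅕) = 7/5)
(a - 16798) + n(O(4, Y(1)), -60) = (33489 - 16798) - 60 = 16691 - 60 = 16631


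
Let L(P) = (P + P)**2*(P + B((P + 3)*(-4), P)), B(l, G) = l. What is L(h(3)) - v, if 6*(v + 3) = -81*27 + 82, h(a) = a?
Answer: -2413/6 ≈ -402.17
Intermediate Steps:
v = -2123/6 (v = -3 + (-81*27 + 82)/6 = -3 + (-2187 + 82)/6 = -3 + (1/6)*(-2105) = -3 - 2105/6 = -2123/6 ≈ -353.83)
L(P) = 4*P**2*(-12 - 3*P) (L(P) = (P + P)**2*(P + (P + 3)*(-4)) = (2*P)**2*(P + (3 + P)*(-4)) = (4*P**2)*(P + (-12 - 4*P)) = (4*P**2)*(-12 - 3*P) = 4*P**2*(-12 - 3*P))
L(h(3)) - v = 12*3**2*(-4 - 1*3) - 1*(-2123/6) = 12*9*(-4 - 3) + 2123/6 = 12*9*(-7) + 2123/6 = -756 + 2123/6 = -2413/6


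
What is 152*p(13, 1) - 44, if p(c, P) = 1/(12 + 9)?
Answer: -772/21 ≈ -36.762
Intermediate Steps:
p(c, P) = 1/21
152*p(13, 1) - 44 = 152*(1/21) - 44 = 152/21 - 44 = -772/21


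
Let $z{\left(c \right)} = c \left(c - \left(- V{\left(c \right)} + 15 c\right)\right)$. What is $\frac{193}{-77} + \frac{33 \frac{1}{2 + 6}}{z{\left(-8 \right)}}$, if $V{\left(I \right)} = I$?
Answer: $- \frac{1287149}{512512} \approx -2.5115$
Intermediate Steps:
$z{\left(c \right)} = - 13 c^{2}$ ($z{\left(c \right)} = c \left(c + \left(- 15 c + c\right)\right) = c \left(c - 14 c\right) = c \left(- 13 c\right) = - 13 c^{2}$)
$\frac{193}{-77} + \frac{33 \frac{1}{2 + 6}}{z{\left(-8 \right)}} = \frac{193}{-77} + \frac{33 \frac{1}{2 + 6}}{\left(-13\right) \left(-8\right)^{2}} = 193 \left(- \frac{1}{77}\right) + \frac{33 \cdot \frac{1}{8}}{\left(-13\right) 64} = - \frac{193}{77} + \frac{33 \cdot \frac{1}{8}}{-832} = - \frac{193}{77} + \frac{33}{8} \left(- \frac{1}{832}\right) = - \frac{193}{77} - \frac{33}{6656} = - \frac{1287149}{512512}$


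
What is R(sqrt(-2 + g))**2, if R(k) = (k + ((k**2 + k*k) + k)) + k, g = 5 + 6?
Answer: 729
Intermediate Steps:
g = 11
R(k) = 2*k**2 + 3*k (R(k) = (k + ((k**2 + k**2) + k)) + k = (k + (2*k**2 + k)) + k = (k + (k + 2*k**2)) + k = (2*k + 2*k**2) + k = 2*k**2 + 3*k)
R(sqrt(-2 + g))**2 = (sqrt(-2 + 11)*(3 + 2*sqrt(-2 + 11)))**2 = (sqrt(9)*(3 + 2*sqrt(9)))**2 = (3*(3 + 2*3))**2 = (3*(3 + 6))**2 = (3*9)**2 = 27**2 = 729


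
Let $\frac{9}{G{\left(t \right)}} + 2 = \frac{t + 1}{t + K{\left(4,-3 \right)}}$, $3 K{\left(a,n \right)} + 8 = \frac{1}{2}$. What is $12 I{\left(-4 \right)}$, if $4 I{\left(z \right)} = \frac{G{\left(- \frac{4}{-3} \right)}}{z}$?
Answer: $\frac{27}{16} \approx 1.6875$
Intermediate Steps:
$K{\left(a,n \right)} = - \frac{5}{2}$ ($K{\left(a,n \right)} = - \frac{8}{3} + \frac{1}{3 \cdot 2} = - \frac{8}{3} + \frac{1}{3} \cdot \frac{1}{2} = - \frac{8}{3} + \frac{1}{6} = - \frac{5}{2}$)
$G{\left(t \right)} = \frac{9}{-2 + \frac{1 + t}{- \frac{5}{2} + t}}$ ($G{\left(t \right)} = \frac{9}{-2 + \frac{t + 1}{t - \frac{5}{2}}} = \frac{9}{-2 + \frac{1 + t}{- \frac{5}{2} + t}}$)
$I{\left(z \right)} = - \frac{9}{16 z}$ ($I{\left(z \right)} = \frac{\frac{9 \left(5 - 2 \left(- \frac{4}{-3}\right)\right)}{2 \left(-6 - \frac{4}{-3}\right)} \frac{1}{z}}{4} = \frac{\frac{9 \left(5 - 2 \left(\left(-4\right) \left(- \frac{1}{3}\right)\right)\right)}{2 \left(-6 - - \frac{4}{3}\right)} \frac{1}{z}}{4} = \frac{\frac{9 \left(5 - \frac{8}{3}\right)}{2 \left(-6 + \frac{4}{3}\right)} \frac{1}{z}}{4} = \frac{\frac{9 \left(5 - \frac{8}{3}\right)}{2 \left(- \frac{14}{3}\right)} \frac{1}{z}}{4} = \frac{\frac{9}{2} \left(- \frac{3}{14}\right) \frac{7}{3} \frac{1}{z}}{4} = \frac{\left(- \frac{9}{4}\right) \frac{1}{z}}{4} = - \frac{9}{16 z}$)
$12 I{\left(-4 \right)} = 12 \left(- \frac{9}{16 \left(-4\right)}\right) = 12 \left(\left(- \frac{9}{16}\right) \left(- \frac{1}{4}\right)\right) = 12 \cdot \frac{9}{64} = \frac{27}{16}$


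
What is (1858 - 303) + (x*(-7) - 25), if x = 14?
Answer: 1432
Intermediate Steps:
(1858 - 303) + (x*(-7) - 25) = (1858 - 303) + (14*(-7) - 25) = 1555 + (-98 - 25) = 1555 - 123 = 1432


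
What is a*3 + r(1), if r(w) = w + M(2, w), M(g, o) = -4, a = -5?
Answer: -18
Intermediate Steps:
r(w) = -4 + w (r(w) = w - 4 = -4 + w)
a*3 + r(1) = -5*3 + (-4 + 1) = -15 - 3 = -18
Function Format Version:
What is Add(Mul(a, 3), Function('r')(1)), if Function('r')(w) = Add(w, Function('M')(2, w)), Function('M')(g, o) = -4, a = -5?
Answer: -18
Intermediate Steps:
Function('r')(w) = Add(-4, w) (Function('r')(w) = Add(w, -4) = Add(-4, w))
Add(Mul(a, 3), Function('r')(1)) = Add(Mul(-5, 3), Add(-4, 1)) = Add(-15, -3) = -18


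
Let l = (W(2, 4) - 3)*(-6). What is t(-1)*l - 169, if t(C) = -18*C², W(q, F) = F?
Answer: -61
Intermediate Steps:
l = -6 (l = (4 - 3)*(-6) = 1*(-6) = -6)
t(-1)*l - 169 = -18*(-1)²*(-6) - 169 = -18*1*(-6) - 169 = -18*(-6) - 169 = 108 - 169 = -61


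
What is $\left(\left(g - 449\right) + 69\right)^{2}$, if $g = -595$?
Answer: $950625$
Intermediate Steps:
$\left(\left(g - 449\right) + 69\right)^{2} = \left(\left(-595 - 449\right) + 69\right)^{2} = \left(-1044 + 69\right)^{2} = \left(-975\right)^{2} = 950625$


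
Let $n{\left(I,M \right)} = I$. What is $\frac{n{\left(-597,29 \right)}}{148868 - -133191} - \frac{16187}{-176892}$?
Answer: $\frac{4460084509}{49893980628} \approx 0.089391$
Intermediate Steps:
$\frac{n{\left(-597,29 \right)}}{148868 - -133191} - \frac{16187}{-176892} = - \frac{597}{148868 - -133191} - \frac{16187}{-176892} = - \frac{597}{148868 + 133191} - - \frac{16187}{176892} = - \frac{597}{282059} + \frac{16187}{176892} = \frac{4460084509}{49893980628}$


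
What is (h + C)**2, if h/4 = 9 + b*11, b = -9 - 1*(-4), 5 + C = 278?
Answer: 7921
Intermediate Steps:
C = 273 (C = -5 + 278 = 273)
b = -5 (b = -9 + 4 = -5)
h = -184 (h = 4*(9 - 5*11) = 4*(9 - 55) = 4*(-46) = -184)
(h + C)**2 = (-184 + 273)**2 = 89**2 = 7921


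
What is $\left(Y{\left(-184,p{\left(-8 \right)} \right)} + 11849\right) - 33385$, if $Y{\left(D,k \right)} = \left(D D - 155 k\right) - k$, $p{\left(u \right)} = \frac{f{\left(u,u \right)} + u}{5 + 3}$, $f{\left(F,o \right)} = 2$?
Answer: $12437$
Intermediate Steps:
$p{\left(u \right)} = \frac{1}{4} + \frac{u}{8}$ ($p{\left(u \right)} = \frac{2 + u}{5 + 3} = \frac{2 + u}{8} = \left(2 + u\right) \frac{1}{8} = \frac{1}{4} + \frac{u}{8}$)
$Y{\left(D,k \right)} = D^{2} - 156 k$ ($Y{\left(D,k \right)} = \left(D^{2} - 155 k\right) - k = D^{2} - 156 k$)
$\left(Y{\left(-184,p{\left(-8 \right)} \right)} + 11849\right) - 33385 = \left(\left(\left(-184\right)^{2} - 156 \left(\frac{1}{4} + \frac{1}{8} \left(-8\right)\right)\right) + 11849\right) - 33385 = \left(\left(33856 - 156 \left(\frac{1}{4} - 1\right)\right) + 11849\right) - 33385 = \left(\left(33856 - -117\right) + 11849\right) - 33385 = \left(\left(33856 + 117\right) + 11849\right) - 33385 = \left(33973 + 11849\right) - 33385 = 45822 - 33385 = 12437$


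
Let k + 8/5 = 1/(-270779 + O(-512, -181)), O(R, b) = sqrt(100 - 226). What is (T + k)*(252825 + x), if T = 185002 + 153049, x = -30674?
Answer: 27531407027511762148054/366606334835 - 666453*I*sqrt(14)/73321266967 ≈ 7.5098e+10 - 3.401e-5*I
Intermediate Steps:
O(R, b) = 3*I*sqrt(14) (O(R, b) = sqrt(-126) = 3*I*sqrt(14))
k = -8/5 + 1/(-270779 + 3*I*sqrt(14)) ≈ -1.6 - 1.5309e-10*I
T = 338051
(T + k)*(252825 + x) = (338051 + (-586571489631/366606334835 - 3*I*sqrt(14)/73321266967))*(252825 - 30674) = (123931051525816954/366606334835 - 3*I*sqrt(14)/73321266967)*222151 = 27531407027511762148054/366606334835 - 666453*I*sqrt(14)/73321266967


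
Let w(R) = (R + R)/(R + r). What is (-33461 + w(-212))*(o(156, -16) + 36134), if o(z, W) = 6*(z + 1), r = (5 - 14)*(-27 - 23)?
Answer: -147639264396/119 ≈ -1.2407e+9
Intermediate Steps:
r = 450 (r = -9*(-50) = 450)
o(z, W) = 6 + 6*z (o(z, W) = 6*(1 + z) = 6 + 6*z)
w(R) = 2*R/(450 + R) (w(R) = (R + R)/(R + 450) = (2*R)/(450 + R) = 2*R/(450 + R))
(-33461 + w(-212))*(o(156, -16) + 36134) = (-33461 + 2*(-212)/(450 - 212))*((6 + 6*156) + 36134) = (-33461 + 2*(-212)/238)*((6 + 936) + 36134) = (-33461 + 2*(-212)*(1/238))*(942 + 36134) = (-33461 - 212/119)*37076 = -3982071/119*37076 = -147639264396/119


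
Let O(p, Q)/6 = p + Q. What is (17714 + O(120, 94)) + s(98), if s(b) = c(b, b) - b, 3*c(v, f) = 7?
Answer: 56707/3 ≈ 18902.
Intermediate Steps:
c(v, f) = 7/3 (c(v, f) = (⅓)*7 = 7/3)
O(p, Q) = 6*Q + 6*p (O(p, Q) = 6*(p + Q) = 6*(Q + p) = 6*Q + 6*p)
s(b) = 7/3 - b
(17714 + O(120, 94)) + s(98) = (17714 + (6*94 + 6*120)) + (7/3 - 1*98) = (17714 + (564 + 720)) + (7/3 - 98) = (17714 + 1284) - 287/3 = 18998 - 287/3 = 56707/3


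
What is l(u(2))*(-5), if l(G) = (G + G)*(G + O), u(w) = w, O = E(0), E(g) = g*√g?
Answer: -40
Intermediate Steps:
E(g) = g^(3/2)
O = 0 (O = 0^(3/2) = 0)
l(G) = 2*G² (l(G) = (G + G)*(G + 0) = (2*G)*G = 2*G²)
l(u(2))*(-5) = (2*2²)*(-5) = (2*4)*(-5) = 8*(-5) = -40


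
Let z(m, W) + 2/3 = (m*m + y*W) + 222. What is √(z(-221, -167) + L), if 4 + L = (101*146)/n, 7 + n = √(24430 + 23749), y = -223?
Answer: √(-5304144 + 776694*√48179)/(3*√(-7 + √48179)) ≈ 293.89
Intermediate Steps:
z(m, W) = 664/3 + m² - 223*W (z(m, W) = -⅔ + ((m*m - 223*W) + 222) = -⅔ + ((m² - 223*W) + 222) = -⅔ + (222 + m² - 223*W) = 664/3 + m² - 223*W)
n = -7 + √48179 (n = -7 + √(24430 + 23749) = -7 + √48179 ≈ 212.50)
L = -4 + 14746/(-7 + √48179) (L = -4 + (101*146)/(-7 + √48179) = -4 + 14746/(-7 + √48179) ≈ 65.394)
√(z(-221, -167) + L) = √((664/3 + (-221)² - 223*(-167)) + (-44649/24065 + 7373*√48179/24065)) = √((664/3 + 48841 + 37241) + (-44649/24065 + 7373*√48179/24065)) = √(258910/3 + (-44649/24065 + 7373*√48179/24065)) = √(6230535203/72195 + 7373*√48179/24065)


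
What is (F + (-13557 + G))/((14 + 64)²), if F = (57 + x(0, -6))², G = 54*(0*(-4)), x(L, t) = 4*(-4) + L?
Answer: -2969/1521 ≈ -1.9520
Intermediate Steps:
x(L, t) = -16 + L
G = 0 (G = 54*0 = 0)
F = 1681 (F = (57 + (-16 + 0))² = (57 - 16)² = 41² = 1681)
(F + (-13557 + G))/((14 + 64)²) = (1681 + (-13557 + 0))/((14 + 64)²) = (1681 - 13557)/(78²) = -11876/6084 = -11876*1/6084 = -2969/1521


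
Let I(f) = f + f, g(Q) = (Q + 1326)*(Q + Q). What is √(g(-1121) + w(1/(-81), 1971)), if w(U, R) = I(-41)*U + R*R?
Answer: √277443793/9 ≈ 1850.7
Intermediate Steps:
g(Q) = 2*Q*(1326 + Q) (g(Q) = (1326 + Q)*(2*Q) = 2*Q*(1326 + Q))
I(f) = 2*f
w(U, R) = R² - 82*U (w(U, R) = (2*(-41))*U + R*R = -82*U + R² = R² - 82*U)
√(g(-1121) + w(1/(-81), 1971)) = √(2*(-1121)*(1326 - 1121) + (1971² - 82/(-81))) = √(2*(-1121)*205 + (3884841 - 82*(-1/81))) = √(-459610 + (3884841 + 82/81)) = √(-459610 + 314672203/81) = √(277443793/81) = √277443793/9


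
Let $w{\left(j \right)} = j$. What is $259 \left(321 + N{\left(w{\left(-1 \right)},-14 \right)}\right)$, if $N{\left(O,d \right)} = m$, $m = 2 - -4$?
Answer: $84693$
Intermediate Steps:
$m = 6$ ($m = 2 + 4 = 6$)
$N{\left(O,d \right)} = 6$
$259 \left(321 + N{\left(w{\left(-1 \right)},-14 \right)}\right) = 259 \left(321 + 6\right) = 259 \cdot 327 = 84693$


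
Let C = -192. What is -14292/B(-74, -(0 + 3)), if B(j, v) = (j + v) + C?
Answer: 14292/269 ≈ 53.130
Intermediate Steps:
B(j, v) = -192 + j + v (B(j, v) = (j + v) - 192 = -192 + j + v)
-14292/B(-74, -(0 + 3)) = -14292/(-192 - 74 - (0 + 3)) = -14292/(-192 - 74 - 1*3) = -14292/(-192 - 74 - 3) = -14292/(-269) = -14292*(-1/269) = 14292/269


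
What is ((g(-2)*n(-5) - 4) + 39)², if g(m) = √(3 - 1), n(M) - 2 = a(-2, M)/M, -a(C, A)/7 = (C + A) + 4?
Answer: 30867/25 - 154*√2 ≈ 1016.9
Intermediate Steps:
a(C, A) = -28 - 7*A - 7*C (a(C, A) = -7*((C + A) + 4) = -7*((A + C) + 4) = -7*(4 + A + C) = -28 - 7*A - 7*C)
n(M) = 2 + (-14 - 7*M)/M (n(M) = 2 + (-28 - 7*M - 7*(-2))/M = 2 + (-28 - 7*M + 14)/M = 2 + (-14 - 7*M)/M)
g(m) = √2
((g(-2)*n(-5) - 4) + 39)² = ((√2*(-5 - 14/(-5)) - 4) + 39)² = ((√2*(-5 - 14*(-⅕)) - 4) + 39)² = ((√2*(-5 + 14/5) - 4) + 39)² = ((√2*(-11/5) - 4) + 39)² = ((-11*√2/5 - 4) + 39)² = ((-4 - 11*√2/5) + 39)² = (35 - 11*√2/5)²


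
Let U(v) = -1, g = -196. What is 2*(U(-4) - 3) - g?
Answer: 188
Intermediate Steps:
2*(U(-4) - 3) - g = 2*(-1 - 3) - 1*(-196) = 2*(-4) + 196 = -8 + 196 = 188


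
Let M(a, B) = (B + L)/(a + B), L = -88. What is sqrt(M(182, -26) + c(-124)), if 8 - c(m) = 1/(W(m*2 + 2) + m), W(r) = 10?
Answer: sqrt(3996213)/741 ≈ 2.6978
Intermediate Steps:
c(m) = 8 - 1/(10 + m)
M(a, B) = (-88 + B)/(B + a) (M(a, B) = (B - 88)/(a + B) = (-88 + B)/(B + a))
sqrt(M(182, -26) + c(-124)) = sqrt((-88 - 26)/(-26 + 182) + (79 + 8*(-124))/(10 - 124)) = sqrt(-114/156 + (79 - 992)/(-114)) = sqrt((1/156)*(-114) - 1/114*(-913)) = sqrt(-19/26 + 913/114) = sqrt(5393/741) = sqrt(3996213)/741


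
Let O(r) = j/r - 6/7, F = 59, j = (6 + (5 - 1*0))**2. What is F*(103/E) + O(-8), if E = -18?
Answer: -178211/504 ≈ -353.59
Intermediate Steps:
j = 121 (j = (6 + (5 + 0))**2 = (6 + 5)**2 = 11**2 = 121)
O(r) = -6/7 + 121/r (O(r) = 121/r - 6/7 = -6/7 + 121/r)
F*(103/E) + O(-8) = 59*(103/(-18)) + (-6/7 + 121/(-8)) = 59*(103*(-1/18)) + (-6/7 + 121*(-1/8)) = 59*(-103/18) + (-6/7 - 121/8) = -6077/18 - 895/56 = -178211/504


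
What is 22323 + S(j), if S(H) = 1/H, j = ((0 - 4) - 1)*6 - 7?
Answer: 825950/37 ≈ 22323.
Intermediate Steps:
j = -37 (j = (-4 - 1)*6 - 7 = -5*6 - 7 = -30 - 7 = -37)
22323 + S(j) = 22323 + 1/(-37) = 22323 - 1/37 = 825950/37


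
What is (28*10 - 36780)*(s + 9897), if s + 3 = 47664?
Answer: -2100867000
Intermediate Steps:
s = 47661 (s = -3 + 47664 = 47661)
(28*10 - 36780)*(s + 9897) = (28*10 - 36780)*(47661 + 9897) = (280 - 36780)*57558 = -36500*57558 = -2100867000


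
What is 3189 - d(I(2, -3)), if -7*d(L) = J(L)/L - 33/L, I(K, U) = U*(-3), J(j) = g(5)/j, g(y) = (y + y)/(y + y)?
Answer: 1807867/567 ≈ 3188.5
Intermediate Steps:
g(y) = 1 (g(y) = (2*y)/((2*y)) = (2*y)*(1/(2*y)) = 1)
J(j) = 1/j
I(K, U) = -3*U
d(L) = -1/(7*L²) + 33/(7*L) (d(L) = -(1/(L*L) - 33/L)/7 = -(L⁻² - 33/L)/7 = -1/(7*L²) + 33/(7*L))
3189 - d(I(2, -3)) = 3189 - (-1 + 33*(-3*(-3)))/(7*(-3*(-3))²) = 3189 - (-1 + 33*9)/(7*9²) = 3189 - (-1 + 297)/(7*81) = 3189 - 296/(7*81) = 3189 - 1*296/567 = 3189 - 296/567 = 1807867/567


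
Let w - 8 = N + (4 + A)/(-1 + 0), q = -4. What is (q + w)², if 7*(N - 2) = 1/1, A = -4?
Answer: 1849/49 ≈ 37.735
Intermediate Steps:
N = 15/7 (N = 2 + (⅐)/1 = 2 + (⅐)*1 = 2 + ⅐ = 15/7 ≈ 2.1429)
w = 71/7 (w = 8 + (15/7 + (4 - 4)/(-1 + 0)) = 8 + (15/7 + 0/(-1)) = 8 + (15/7 + 0*(-1)) = 8 + (15/7 + 0) = 8 + 15/7 = 71/7 ≈ 10.143)
(q + w)² = (-4 + 71/7)² = (43/7)² = 1849/49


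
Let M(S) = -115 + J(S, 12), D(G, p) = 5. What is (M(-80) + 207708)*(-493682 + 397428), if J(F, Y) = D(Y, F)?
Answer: -19982137892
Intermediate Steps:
J(F, Y) = 5
M(S) = -110 (M(S) = -115 + 5 = -110)
(M(-80) + 207708)*(-493682 + 397428) = (-110 + 207708)*(-493682 + 397428) = 207598*(-96254) = -19982137892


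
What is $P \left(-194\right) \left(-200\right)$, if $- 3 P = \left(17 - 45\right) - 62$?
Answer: $1164000$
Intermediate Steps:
$P = 30$ ($P = - \frac{\left(17 - 45\right) - 62}{3} = - \frac{-28 - 62}{3} = \left(- \frac{1}{3}\right) \left(-90\right) = 30$)
$P \left(-194\right) \left(-200\right) = 30 \left(-194\right) \left(-200\right) = \left(-5820\right) \left(-200\right) = 1164000$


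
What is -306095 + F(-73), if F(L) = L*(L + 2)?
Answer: -300912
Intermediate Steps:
F(L) = L*(2 + L)
-306095 + F(-73) = -306095 - 73*(2 - 73) = -306095 - 73*(-71) = -306095 + 5183 = -300912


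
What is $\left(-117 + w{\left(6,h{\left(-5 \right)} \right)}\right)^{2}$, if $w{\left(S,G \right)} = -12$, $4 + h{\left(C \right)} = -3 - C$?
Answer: $16641$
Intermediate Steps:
$h{\left(C \right)} = -7 - C$ ($h{\left(C \right)} = -4 - \left(3 + C\right) = -7 - C$)
$\left(-117 + w{\left(6,h{\left(-5 \right)} \right)}\right)^{2} = \left(-117 - 12\right)^{2} = \left(-129\right)^{2} = 16641$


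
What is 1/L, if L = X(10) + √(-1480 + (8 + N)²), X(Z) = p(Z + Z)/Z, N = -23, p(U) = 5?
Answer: 2/5021 - 4*I*√1255/5021 ≈ 0.00039833 - 0.028222*I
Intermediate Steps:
X(Z) = 5/Z
L = ½ + I*√1255 (L = 5/10 + √(-1480 + (8 - 23)²) = 5*(⅒) + √(-1480 + (-15)²) = ½ + √(-1480 + 225) = ½ + √(-1255) = ½ + I*√1255 ≈ 0.5 + 35.426*I)
1/L = 1/(½ + I*√1255)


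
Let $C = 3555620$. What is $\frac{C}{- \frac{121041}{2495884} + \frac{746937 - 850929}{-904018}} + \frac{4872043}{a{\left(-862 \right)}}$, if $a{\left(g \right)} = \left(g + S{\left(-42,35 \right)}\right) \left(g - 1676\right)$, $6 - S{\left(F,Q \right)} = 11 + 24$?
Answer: $\frac{54975883139920610115193}{1028772109089594} \approx 5.3438 \cdot 10^{7}$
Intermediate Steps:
$S{\left(F,Q \right)} = -29$ ($S{\left(F,Q \right)} = 6 - \left(11 + 24\right) = 6 - 35 = -29$)
$a{\left(g \right)} = \left(-1676 + g\right) \left(-29 + g\right)$ ($a{\left(g \right)} = \left(g - 29\right) \left(g - 1676\right) = \left(-29 + g\right) \left(-1676 + g\right) = \left(-1676 + g\right) \left(-29 + g\right)$)
$\frac{C}{- \frac{121041}{2495884} + \frac{746937 - 850929}{-904018}} + \frac{4872043}{a{\left(-862 \right)}} = \frac{3555620}{- \frac{121041}{2495884} + \frac{746937 - 850929}{-904018}} + \frac{4872043}{48604 + \left(-862\right)^{2} - -1469710} = \frac{3555620}{\left(-121041\right) \frac{1}{2495884} + \left(746937 - 850929\right) \left(- \frac{1}{904018}\right)} + \frac{4872043}{48604 + 743044 + 1469710} = \frac{3555620}{- \frac{121041}{2495884} - - \frac{51996}{452009}} + \frac{4872043}{2261358} = \frac{3555620}{- \frac{121041}{2495884} + \frac{51996}{452009}} + 4872043 \cdot \frac{1}{2261358} = \frac{3555620}{\frac{75064363095}{1128162030956}} + \frac{442913}{205578} = 3555620 \cdot \frac{1128162030956}{75064363095} + \frac{442913}{205578} = \frac{802263096101554544}{15012872619} + \frac{442913}{205578} = \frac{54975883139920610115193}{1028772109089594}$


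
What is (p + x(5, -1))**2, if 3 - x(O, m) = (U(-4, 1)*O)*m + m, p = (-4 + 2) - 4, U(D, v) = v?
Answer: 9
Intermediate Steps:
p = -6 (p = -2 - 4 = -6)
x(O, m) = 3 - m - O*m (x(O, m) = 3 - ((1*O)*m + m) = 3 - (O*m + m) = 3 - (m + O*m) = 3 + (-m - O*m) = 3 - m - O*m)
(p + x(5, -1))**2 = (-6 + (3 - 1*(-1) - 1*5*(-1)))**2 = (-6 + (3 + 1 + 5))**2 = (-6 + 9)**2 = 3**2 = 9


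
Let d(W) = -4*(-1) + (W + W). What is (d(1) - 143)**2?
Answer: 18769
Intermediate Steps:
d(W) = 4 + 2*W
(d(1) - 143)**2 = ((4 + 2*1) - 143)**2 = ((4 + 2) - 143)**2 = (6 - 143)**2 = (-137)**2 = 18769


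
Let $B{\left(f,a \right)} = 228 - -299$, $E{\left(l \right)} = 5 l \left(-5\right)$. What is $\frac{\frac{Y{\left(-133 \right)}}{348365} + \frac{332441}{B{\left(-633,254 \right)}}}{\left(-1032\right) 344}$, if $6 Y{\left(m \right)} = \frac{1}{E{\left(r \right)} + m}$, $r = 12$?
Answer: $- \frac{300876481690543}{169325519633320320} \approx -0.0017769$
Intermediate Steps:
$E{\left(l \right)} = - 25 l$
$B{\left(f,a \right)} = 527$ ($B{\left(f,a \right)} = 228 + 299 = 527$)
$Y{\left(m \right)} = \frac{1}{6 \left(-300 + m\right)}$ ($Y{\left(m \right)} = \frac{1}{6 \left(\left(-25\right) 12 + m\right)} = \frac{1}{6 \left(-300 + m\right)}$)
$\frac{\frac{Y{\left(-133 \right)}}{348365} + \frac{332441}{B{\left(-633,254 \right)}}}{\left(-1032\right) 344} = \frac{\frac{\frac{1}{6} \frac{1}{-300 - 133}}{348365} + \frac{332441}{527}}{\left(-1032\right) 344} = \frac{\frac{1}{6 \left(-433\right)} \frac{1}{348365} + 332441 \cdot \frac{1}{527}}{-355008} = \left(\frac{1}{6} \left(- \frac{1}{433}\right) \frac{1}{348365} + \frac{332441}{527}\right) \left(- \frac{1}{355008}\right) = \left(\left(- \frac{1}{2598}\right) \frac{1}{348365} + \frac{332441}{527}\right) \left(- \frac{1}{355008}\right) = \left(- \frac{1}{905052270} + \frac{332441}{527}\right) \left(- \frac{1}{355008}\right) = \frac{300876481690543}{476962546290} \left(- \frac{1}{355008}\right) = - \frac{300876481690543}{169325519633320320}$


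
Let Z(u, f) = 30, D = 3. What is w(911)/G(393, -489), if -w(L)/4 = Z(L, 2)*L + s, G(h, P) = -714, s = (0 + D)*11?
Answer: 2606/17 ≈ 153.29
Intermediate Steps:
s = 33 (s = (0 + 3)*11 = 3*11 = 33)
w(L) = -132 - 120*L (w(L) = -4*(30*L + 33) = -4*(33 + 30*L) = -132 - 120*L)
w(911)/G(393, -489) = (-132 - 120*911)/(-714) = (-132 - 109320)*(-1/714) = -109452*(-1/714) = 2606/17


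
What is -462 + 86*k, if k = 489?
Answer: 41592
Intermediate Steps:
-462 + 86*k = -462 + 86*489 = -462 + 42054 = 41592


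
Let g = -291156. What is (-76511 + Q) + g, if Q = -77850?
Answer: -445517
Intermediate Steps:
(-76511 + Q) + g = (-76511 - 77850) - 291156 = -154361 - 291156 = -445517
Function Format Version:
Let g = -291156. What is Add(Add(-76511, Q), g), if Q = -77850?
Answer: -445517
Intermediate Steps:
Add(Add(-76511, Q), g) = Add(Add(-76511, -77850), -291156) = Add(-154361, -291156) = -445517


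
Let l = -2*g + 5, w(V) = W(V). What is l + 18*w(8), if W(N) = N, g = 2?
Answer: 145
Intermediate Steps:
w(V) = V
l = 1 (l = -2*2 + 5 = -4 + 5 = 1)
l + 18*w(8) = 1 + 18*8 = 1 + 144 = 145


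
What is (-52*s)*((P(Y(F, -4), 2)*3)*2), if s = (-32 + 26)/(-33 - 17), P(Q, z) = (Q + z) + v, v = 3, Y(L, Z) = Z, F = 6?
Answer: -936/25 ≈ -37.440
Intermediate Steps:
P(Q, z) = 3 + Q + z (P(Q, z) = (Q + z) + 3 = 3 + Q + z)
s = 3/25 (s = -6/(-50) = -6*(-1/50) = 3/25 ≈ 0.12000)
(-52*s)*((P(Y(F, -4), 2)*3)*2) = (-52*3/25)*(((3 - 4 + 2)*3)*2) = -156*1*3*2/25 = -468*2/25 = -156/25*6 = -936/25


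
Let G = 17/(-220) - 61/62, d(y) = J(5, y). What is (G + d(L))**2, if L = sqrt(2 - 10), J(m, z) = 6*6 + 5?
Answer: 74192498689/46512400 ≈ 1595.1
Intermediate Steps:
J(m, z) = 41 (J(m, z) = 36 + 5 = 41)
L = 2*I*sqrt(2) (L = sqrt(-8) = 2*I*sqrt(2) ≈ 2.8284*I)
d(y) = 41
G = -7237/6820 (G = 17*(-1/220) - 61*1/62 = -17/220 - 61/62 = -7237/6820 ≈ -1.0611)
(G + d(L))**2 = (-7237/6820 + 41)**2 = (272383/6820)**2 = 74192498689/46512400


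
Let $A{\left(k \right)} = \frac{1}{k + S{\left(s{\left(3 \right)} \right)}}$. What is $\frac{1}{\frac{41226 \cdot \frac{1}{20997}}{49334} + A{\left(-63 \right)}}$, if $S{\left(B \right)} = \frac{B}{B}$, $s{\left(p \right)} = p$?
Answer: $- \frac{10703948646}{172218331} \approx -62.153$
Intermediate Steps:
$S{\left(B \right)} = 1$
$A{\left(k \right)} = \frac{1}{1 + k}$ ($A{\left(k \right)} = \frac{1}{k + 1} = \frac{1}{1 + k}$)
$\frac{1}{\frac{41226 \cdot \frac{1}{20997}}{49334} + A{\left(-63 \right)}} = \frac{1}{\frac{41226 \cdot \frac{1}{20997}}{49334} + \frac{1}{1 - 63}} = \frac{1}{41226 \cdot \frac{1}{20997} \cdot \frac{1}{49334} + \frac{1}{-62}} = \frac{1}{\frac{13742}{6999} \cdot \frac{1}{49334} - \frac{1}{62}} = \frac{1}{\frac{6871}{172644333} - \frac{1}{62}} = \frac{1}{- \frac{172218331}{10703948646}} = - \frac{10703948646}{172218331}$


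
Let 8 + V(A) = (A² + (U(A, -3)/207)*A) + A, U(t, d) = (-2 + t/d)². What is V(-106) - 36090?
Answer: -47575384/1863 ≈ -25537.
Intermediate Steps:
V(A) = -8 + A + A² + A*(-6 - A)²/1863 (V(A) = -8 + ((A² + (((-A + 2*(-3))²/(-3)²)/207)*A) + A) = -8 + ((A² + (((-A - 6)²/9)*(1/207))*A) + A) = -8 + ((A² + (((-6 - A)²/9)*(1/207))*A) + A) = -8 + ((A² + ((-6 - A)²/1863)*A) + A) = -8 + ((A² + A*(-6 - A)²/1863) + A) = -8 + (A + A² + A*(-6 - A)²/1863) = -8 + A + A² + A*(-6 - A)²/1863)
V(-106) - 36090 = (-8 + (1/1863)*(-106)³ + (211/207)*(-106) + (625/621)*(-106)²) - 36090 = (-8 + (1/1863)*(-1191016) - 22366/207 + (625/621)*11236) - 36090 = (-8 - 1191016/1863 - 22366/207 + 7022500/621) - 36090 = 19660286/1863 - 36090 = -47575384/1863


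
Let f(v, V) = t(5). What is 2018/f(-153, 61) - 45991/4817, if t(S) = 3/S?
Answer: 48465557/14451 ≈ 3353.8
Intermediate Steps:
f(v, V) = ⅗ (f(v, V) = 3/5 = 3*(⅕) = ⅗)
2018/f(-153, 61) - 45991/4817 = 2018/(⅗) - 45991/4817 = 2018*(5/3) - 45991*1/4817 = 10090/3 - 45991/4817 = 48465557/14451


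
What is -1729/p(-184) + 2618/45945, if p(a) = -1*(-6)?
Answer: -26474399/91890 ≈ -288.11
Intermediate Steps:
p(a) = 6
-1729/p(-184) + 2618/45945 = -1729/6 + 2618/45945 = -26474399/91890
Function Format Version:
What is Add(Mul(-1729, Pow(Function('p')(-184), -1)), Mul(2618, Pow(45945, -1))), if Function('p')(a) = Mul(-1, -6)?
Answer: Rational(-26474399, 91890) ≈ -288.11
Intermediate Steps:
Function('p')(a) = 6
Add(Mul(-1729, Pow(Function('p')(-184), -1)), Mul(2618, Pow(45945, -1))) = Add(Mul(-1729, Pow(6, -1)), Mul(2618, Pow(45945, -1))) = Add(Mul(-1729, Rational(1, 6)), Mul(2618, Rational(1, 45945))) = Add(Rational(-1729, 6), Rational(2618, 45945)) = Rational(-26474399, 91890)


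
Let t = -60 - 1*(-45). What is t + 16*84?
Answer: 1329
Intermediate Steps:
t = -15 (t = -60 + 45 = -15)
t + 16*84 = -15 + 16*84 = -15 + 1344 = 1329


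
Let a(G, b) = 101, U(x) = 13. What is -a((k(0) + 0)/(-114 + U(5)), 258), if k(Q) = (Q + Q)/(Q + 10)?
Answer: -101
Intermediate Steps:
k(Q) = 2*Q/(10 + Q) (k(Q) = (2*Q)/(10 + Q) = 2*Q/(10 + Q))
-a((k(0) + 0)/(-114 + U(5)), 258) = -1*101 = -101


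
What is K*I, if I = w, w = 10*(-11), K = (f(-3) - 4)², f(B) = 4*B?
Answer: -28160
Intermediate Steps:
K = 256 (K = (4*(-3) - 4)² = (-12 - 4)² = (-16)² = 256)
w = -110
I = -110
K*I = 256*(-110) = -28160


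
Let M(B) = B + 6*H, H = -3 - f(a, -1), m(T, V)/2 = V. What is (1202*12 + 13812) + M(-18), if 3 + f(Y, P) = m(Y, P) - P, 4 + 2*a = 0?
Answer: 28224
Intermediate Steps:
a = -2 (a = -2 + (½)*0 = -2 + 0 = -2)
m(T, V) = 2*V
f(Y, P) = -3 + P (f(Y, P) = -3 + (2*P - P) = -3 + P)
H = 1 (H = -3 - (-3 - 1) = -3 - 1*(-4) = -3 + 4 = 1)
M(B) = 6 + B (M(B) = B + 6*1 = B + 6 = 6 + B)
(1202*12 + 13812) + M(-18) = (1202*12 + 13812) + (6 - 18) = (14424 + 13812) - 12 = 28236 - 12 = 28224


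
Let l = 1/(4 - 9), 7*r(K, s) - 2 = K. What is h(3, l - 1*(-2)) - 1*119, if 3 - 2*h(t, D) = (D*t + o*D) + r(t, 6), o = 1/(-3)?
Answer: -4209/35 ≈ -120.26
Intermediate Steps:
r(K, s) = 2/7 + K/7
l = -⅕ (l = 1/(-5) = -⅕ ≈ -0.20000)
o = -⅓ ≈ -0.33333
h(t, D) = 19/14 - t/14 + D/6 - D*t/2 (h(t, D) = 3/2 - ((D*t - D/3) + (2/7 + t/7))/2 = 3/2 - ((-D/3 + D*t) + (2/7 + t/7))/2 = 3/2 - (2/7 - D/3 + t/7 + D*t)/2 = 3/2 + (-⅐ - t/14 + D/6 - D*t/2) = 19/14 - t/14 + D/6 - D*t/2)
h(3, l - 1*(-2)) - 1*119 = (19/14 - 1/14*3 + (-⅕ - 1*(-2))/6 - ½*(-⅕ - 1*(-2))*3) - 1*119 = (19/14 - 3/14 + (-⅕ + 2)/6 - ½*(-⅕ + 2)*3) - 119 = (19/14 - 3/14 + (⅙)*(9/5) - ½*9/5*3) - 119 = (19/14 - 3/14 + 3/10 - 27/10) - 119 = -44/35 - 119 = -4209/35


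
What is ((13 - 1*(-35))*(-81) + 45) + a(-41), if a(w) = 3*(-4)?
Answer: -3855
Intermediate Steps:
a(w) = -12
((13 - 1*(-35))*(-81) + 45) + a(-41) = ((13 - 1*(-35))*(-81) + 45) - 12 = ((13 + 35)*(-81) + 45) - 12 = (48*(-81) + 45) - 12 = (-3888 + 45) - 12 = -3843 - 12 = -3855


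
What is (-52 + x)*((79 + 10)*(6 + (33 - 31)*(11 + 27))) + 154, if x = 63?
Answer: 80432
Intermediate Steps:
(-52 + x)*((79 + 10)*(6 + (33 - 31)*(11 + 27))) + 154 = (-52 + 63)*((79 + 10)*(6 + (33 - 31)*(11 + 27))) + 154 = 11*(89*(6 + 2*38)) + 154 = 11*(89*(6 + 76)) + 154 = 11*(89*82) + 154 = 11*7298 + 154 = 80278 + 154 = 80432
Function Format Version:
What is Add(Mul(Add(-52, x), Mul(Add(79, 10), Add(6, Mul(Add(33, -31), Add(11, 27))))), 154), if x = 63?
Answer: 80432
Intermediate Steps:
Add(Mul(Add(-52, x), Mul(Add(79, 10), Add(6, Mul(Add(33, -31), Add(11, 27))))), 154) = Add(Mul(Add(-52, 63), Mul(Add(79, 10), Add(6, Mul(Add(33, -31), Add(11, 27))))), 154) = Add(Mul(11, Mul(89, Add(6, Mul(2, 38)))), 154) = Add(Mul(11, Mul(89, Add(6, 76))), 154) = Add(Mul(11, Mul(89, 82)), 154) = Add(Mul(11, 7298), 154) = Add(80278, 154) = 80432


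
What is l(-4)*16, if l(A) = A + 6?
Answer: 32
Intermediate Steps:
l(A) = 6 + A
l(-4)*16 = (6 - 4)*16 = 2*16 = 32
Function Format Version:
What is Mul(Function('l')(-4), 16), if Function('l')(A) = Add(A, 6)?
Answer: 32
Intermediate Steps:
Function('l')(A) = Add(6, A)
Mul(Function('l')(-4), 16) = Mul(Add(6, -4), 16) = Mul(2, 16) = 32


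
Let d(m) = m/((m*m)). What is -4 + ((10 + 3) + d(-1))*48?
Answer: 572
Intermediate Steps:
d(m) = 1/m (d(m) = m/(m²) = m/m² = 1/m)
-4 + ((10 + 3) + d(-1))*48 = -4 + ((10 + 3) + 1/(-1))*48 = -4 + (13 - 1)*48 = -4 + 12*48 = -4 + 576 = 572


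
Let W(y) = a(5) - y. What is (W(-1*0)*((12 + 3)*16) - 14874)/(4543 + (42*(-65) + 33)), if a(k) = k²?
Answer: -4437/923 ≈ -4.8072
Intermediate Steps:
W(y) = 25 - y (W(y) = 5² - y = 25 - y)
(W(-1*0)*((12 + 3)*16) - 14874)/(4543 + (42*(-65) + 33)) = ((25 - (-1)*0)*((12 + 3)*16) - 14874)/(4543 + (42*(-65) + 33)) = ((25 - 1*0)*(15*16) - 14874)/(4543 + (-2730 + 33)) = ((25 + 0)*240 - 14874)/(4543 - 2697) = (25*240 - 14874)/1846 = (6000 - 14874)*(1/1846) = -8874*1/1846 = -4437/923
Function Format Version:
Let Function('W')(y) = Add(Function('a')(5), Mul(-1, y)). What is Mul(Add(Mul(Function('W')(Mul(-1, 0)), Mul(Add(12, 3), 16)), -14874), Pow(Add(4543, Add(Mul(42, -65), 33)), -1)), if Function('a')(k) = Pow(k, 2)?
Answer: Rational(-4437, 923) ≈ -4.8072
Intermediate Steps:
Function('W')(y) = Add(25, Mul(-1, y)) (Function('W')(y) = Add(Pow(5, 2), Mul(-1, y)) = Add(25, Mul(-1, y)))
Mul(Add(Mul(Function('W')(Mul(-1, 0)), Mul(Add(12, 3), 16)), -14874), Pow(Add(4543, Add(Mul(42, -65), 33)), -1)) = Mul(Add(Mul(Add(25, Mul(-1, Mul(-1, 0))), Mul(Add(12, 3), 16)), -14874), Pow(Add(4543, Add(Mul(42, -65), 33)), -1)) = Mul(Add(Mul(Add(25, Mul(-1, 0)), Mul(15, 16)), -14874), Pow(Add(4543, Add(-2730, 33)), -1)) = Mul(Add(Mul(Add(25, 0), 240), -14874), Pow(Add(4543, -2697), -1)) = Mul(Add(Mul(25, 240), -14874), Pow(1846, -1)) = Mul(Add(6000, -14874), Rational(1, 1846)) = Mul(-8874, Rational(1, 1846)) = Rational(-4437, 923)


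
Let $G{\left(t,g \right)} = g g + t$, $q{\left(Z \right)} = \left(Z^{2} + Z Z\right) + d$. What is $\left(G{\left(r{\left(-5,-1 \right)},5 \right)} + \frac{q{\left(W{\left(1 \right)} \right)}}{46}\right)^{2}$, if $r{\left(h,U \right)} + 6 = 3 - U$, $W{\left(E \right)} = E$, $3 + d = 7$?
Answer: $\frac{283024}{529} \approx 535.02$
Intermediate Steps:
$d = 4$ ($d = -3 + 7 = 4$)
$r{\left(h,U \right)} = -3 - U$ ($r{\left(h,U \right)} = -6 - \left(-3 + U\right) = -3 - U$)
$q{\left(Z \right)} = 4 + 2 Z^{2}$ ($q{\left(Z \right)} = \left(Z^{2} + Z Z\right) + 4 = \left(Z^{2} + Z^{2}\right) + 4 = 2 Z^{2} + 4 = 4 + 2 Z^{2}$)
$G{\left(t,g \right)} = t + g^{2}$ ($G{\left(t,g \right)} = g^{2} + t = t + g^{2}$)
$\left(G{\left(r{\left(-5,-1 \right)},5 \right)} + \frac{q{\left(W{\left(1 \right)} \right)}}{46}\right)^{2} = \left(\left(\left(-3 - -1\right) + 5^{2}\right) + \frac{4 + 2 \cdot 1^{2}}{46}\right)^{2} = \left(\left(\left(-3 + 1\right) + 25\right) + \left(4 + 2 \cdot 1\right) \frac{1}{46}\right)^{2} = \left(\left(-2 + 25\right) + \left(4 + 2\right) \frac{1}{46}\right)^{2} = \left(23 + 6 \cdot \frac{1}{46}\right)^{2} = \left(23 + \frac{3}{23}\right)^{2} = \left(\frac{532}{23}\right)^{2} = \frac{283024}{529}$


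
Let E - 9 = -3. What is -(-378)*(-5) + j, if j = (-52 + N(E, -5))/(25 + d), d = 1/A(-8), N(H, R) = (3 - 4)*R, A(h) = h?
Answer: -376486/199 ≈ -1891.9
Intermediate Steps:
E = 6 (E = 9 - 3 = 6)
N(H, R) = -R
d = -1/8 (d = 1/(-8) = -1/8 ≈ -0.12500)
j = -376/199 (j = (-52 - 1*(-5))/(25 - 1/8) = (-52 + 5)/(199/8) = -47*8/199 = -376/199 ≈ -1.8894)
-(-378)*(-5) + j = -(-378)*(-5) - 376/199 = -126*15 - 376/199 = -1890 - 376/199 = -376486/199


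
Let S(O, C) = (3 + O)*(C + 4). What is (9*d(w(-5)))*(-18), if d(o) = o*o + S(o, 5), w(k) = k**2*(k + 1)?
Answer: -1478574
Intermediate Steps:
S(O, C) = (3 + O)*(4 + C)
w(k) = k**2*(1 + k)
d(o) = 27 + o**2 + 9*o (d(o) = o*o + (12 + 3*5 + 4*o + 5*o) = o**2 + (12 + 15 + 4*o + 5*o) = o**2 + (27 + 9*o) = 27 + o**2 + 9*o)
(9*d(w(-5)))*(-18) = (9*(27 + ((-5)**2*(1 - 5))**2 + 9*((-5)**2*(1 - 5))))*(-18) = (9*(27 + (25*(-4))**2 + 9*(25*(-4))))*(-18) = (9*(27 + (-100)**2 + 9*(-100)))*(-18) = (9*(27 + 10000 - 900))*(-18) = (9*9127)*(-18) = 82143*(-18) = -1478574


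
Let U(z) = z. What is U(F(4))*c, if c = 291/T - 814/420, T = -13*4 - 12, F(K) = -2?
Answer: 43579/3360 ≈ 12.970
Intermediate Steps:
T = -64 (T = -52 - 12 = -64)
c = -43579/6720 (c = 291/(-64) - 814/420 = 291*(-1/64) - 814*1/420 = -291/64 - 407/210 = -43579/6720 ≈ -6.4850)
U(F(4))*c = -2*(-43579/6720) = 43579/3360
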